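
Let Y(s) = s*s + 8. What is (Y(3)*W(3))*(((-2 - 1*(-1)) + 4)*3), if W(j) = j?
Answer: 459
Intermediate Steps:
Y(s) = 8 + s**2 (Y(s) = s**2 + 8 = 8 + s**2)
(Y(3)*W(3))*(((-2 - 1*(-1)) + 4)*3) = ((8 + 3**2)*3)*(((-2 - 1*(-1)) + 4)*3) = ((8 + 9)*3)*(((-2 + 1) + 4)*3) = (17*3)*((-1 + 4)*3) = 51*(3*3) = 51*9 = 459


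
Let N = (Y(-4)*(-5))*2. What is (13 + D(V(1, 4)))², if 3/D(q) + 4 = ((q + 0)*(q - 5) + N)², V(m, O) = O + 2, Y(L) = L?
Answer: 83777409/495616 ≈ 169.04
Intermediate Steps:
V(m, O) = 2 + O
N = 40 (N = -4*(-5)*2 = 20*2 = 40)
D(q) = 3/(-4 + (40 + q*(-5 + q))²) (D(q) = 3/(-4 + ((q + 0)*(q - 5) + 40)²) = 3/(-4 + (q*(-5 + q) + 40)²) = 3/(-4 + (40 + q*(-5 + q))²))
(13 + D(V(1, 4)))² = (13 + 3/(-4 + (40 + (2 + 4)² - 5*(2 + 4))²))² = (13 + 3/(-4 + (40 + 6² - 5*6)²))² = (13 + 3/(-4 + (40 + 36 - 30)²))² = (13 + 3/(-4 + 46²))² = (13 + 3/(-4 + 2116))² = (13 + 3/2112)² = (13 + 3*(1/2112))² = (13 + 1/704)² = (9153/704)² = 83777409/495616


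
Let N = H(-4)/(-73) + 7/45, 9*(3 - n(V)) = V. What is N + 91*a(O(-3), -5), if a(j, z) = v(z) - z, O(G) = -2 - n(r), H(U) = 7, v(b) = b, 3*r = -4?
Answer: 196/3285 ≈ 0.059665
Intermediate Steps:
r = -4/3 (r = (1/3)*(-4) = -4/3 ≈ -1.3333)
n(V) = 3 - V/9
O(G) = -139/27 (O(G) = -2 - (3 - 1/9*(-4/3)) = -2 - (3 + 4/27) = -2 - 1*85/27 = -2 - 85/27 = -139/27)
a(j, z) = 0 (a(j, z) = z - z = 0)
N = 196/3285 (N = 7/(-73) + 7/45 = 7*(-1/73) + 7*(1/45) = -7/73 + 7/45 = 196/3285 ≈ 0.059665)
N + 91*a(O(-3), -5) = 196/3285 + 91*0 = 196/3285 + 0 = 196/3285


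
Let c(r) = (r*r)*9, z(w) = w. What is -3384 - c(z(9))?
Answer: -4113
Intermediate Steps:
c(r) = 9*r² (c(r) = r²*9 = 9*r²)
-3384 - c(z(9)) = -3384 - 9*9² = -3384 - 9*81 = -3384 - 1*729 = -3384 - 729 = -4113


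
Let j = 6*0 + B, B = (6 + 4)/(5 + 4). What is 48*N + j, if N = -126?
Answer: -54422/9 ≈ -6046.9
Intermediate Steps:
B = 10/9 ≈ 1.1111
j = 10/9 (j = 6*0 + 10/9 = 0 + 10/9 = 10/9 ≈ 1.1111)
48*N + j = 48*(-126) + 10/9 = -6048 + 10/9 = -54422/9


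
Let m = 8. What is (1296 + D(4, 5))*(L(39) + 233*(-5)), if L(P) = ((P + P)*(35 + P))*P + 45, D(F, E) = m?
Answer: 292080352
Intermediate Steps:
D(F, E) = 8
L(P) = 45 + 2*P**2*(35 + P) (L(P) = ((2*P)*(35 + P))*P + 45 = (2*P*(35 + P))*P + 45 = 2*P**2*(35 + P) + 45 = 45 + 2*P**2*(35 + P))
(1296 + D(4, 5))*(L(39) + 233*(-5)) = (1296 + 8)*((45 + 2*39**3 + 70*39**2) + 233*(-5)) = 1304*((45 + 2*59319 + 70*1521) - 1165) = 1304*((45 + 118638 + 106470) - 1165) = 1304*(225153 - 1165) = 1304*223988 = 292080352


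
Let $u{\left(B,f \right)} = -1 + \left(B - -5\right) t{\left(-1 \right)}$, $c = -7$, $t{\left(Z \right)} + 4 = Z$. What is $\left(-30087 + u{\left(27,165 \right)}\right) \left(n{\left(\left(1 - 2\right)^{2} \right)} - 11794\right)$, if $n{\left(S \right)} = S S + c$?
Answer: $356926400$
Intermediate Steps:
$t{\left(Z \right)} = -4 + Z$
$n{\left(S \right)} = -7 + S^{2}$ ($n{\left(S \right)} = S S - 7 = S^{2} - 7 = -7 + S^{2}$)
$u{\left(B,f \right)} = -26 - 5 B$ ($u{\left(B,f \right)} = -1 + \left(B - -5\right) \left(-4 - 1\right) = -1 + \left(B + 5\right) \left(-5\right) = -1 + \left(5 + B\right) \left(-5\right) = -1 - \left(25 + 5 B\right) = -26 - 5 B$)
$\left(-30087 + u{\left(27,165 \right)}\right) \left(n{\left(\left(1 - 2\right)^{2} \right)} - 11794\right) = \left(-30087 - 161\right) \left(\left(-7 + \left(\left(1 - 2\right)^{2}\right)^{2}\right) - 11794\right) = \left(-30087 - 161\right) \left(\left(-7 + \left(\left(-1\right)^{2}\right)^{2}\right) - 11794\right) = \left(-30087 - 161\right) \left(\left(-7 + 1^{2}\right) - 11794\right) = - 30248 \left(\left(-7 + 1\right) - 11794\right) = - 30248 \left(-6 - 11794\right) = \left(-30248\right) \left(-11800\right) = 356926400$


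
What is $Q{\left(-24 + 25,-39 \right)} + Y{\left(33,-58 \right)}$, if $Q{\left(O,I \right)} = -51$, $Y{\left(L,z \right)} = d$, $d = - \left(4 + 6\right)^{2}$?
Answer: $-151$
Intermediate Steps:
$d = -100$ ($d = - 10^{2} = \left(-1\right) 100 = -100$)
$Y{\left(L,z \right)} = -100$
$Q{\left(-24 + 25,-39 \right)} + Y{\left(33,-58 \right)} = -51 - 100 = -151$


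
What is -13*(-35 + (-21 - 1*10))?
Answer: 858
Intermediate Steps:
-13*(-35 + (-21 - 1*10)) = -13*(-35 + (-21 - 10)) = -13*(-35 - 31) = -13*(-66) = 858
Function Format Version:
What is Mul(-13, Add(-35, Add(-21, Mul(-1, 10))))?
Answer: 858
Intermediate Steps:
Mul(-13, Add(-35, Add(-21, Mul(-1, 10)))) = Mul(-13, Add(-35, Add(-21, -10))) = Mul(-13, Add(-35, -31)) = Mul(-13, -66) = 858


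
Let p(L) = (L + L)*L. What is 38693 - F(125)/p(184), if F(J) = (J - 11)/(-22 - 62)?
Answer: 36679725843/947968 ≈ 38693.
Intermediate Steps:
F(J) = 11/84 - J/84 (F(J) = (-11 + J)/(-84) = (-11 + J)*(-1/84) = 11/84 - J/84)
p(L) = 2*L² (p(L) = (2*L)*L = 2*L²)
38693 - F(125)/p(184) = 38693 - (11/84 - 1/84*125)/(2*184²) = 38693 - (11/84 - 125/84)/(2*33856) = 38693 - (-19)/(14*67712) = 38693 - 1*(-19/947968) = 38693 + 19/947968 = 36679725843/947968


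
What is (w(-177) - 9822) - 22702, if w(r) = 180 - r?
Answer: -32167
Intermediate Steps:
(w(-177) - 9822) - 22702 = ((180 - 1*(-177)) - 9822) - 22702 = ((180 + 177) - 9822) - 22702 = (357 - 9822) - 22702 = -9465 - 22702 = -32167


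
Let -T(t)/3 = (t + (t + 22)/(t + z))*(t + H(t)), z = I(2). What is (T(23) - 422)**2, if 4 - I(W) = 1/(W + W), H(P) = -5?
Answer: 35256821824/11449 ≈ 3.0795e+6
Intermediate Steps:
I(W) = 4 - 1/(2*W) (I(W) = 4 - 1/(W + W) = 4 - 1/(2*W))
z = 15/4 (z = 4 - 1/2/2 = 4 - 1/2*1/2 = 4 - 1/4 = 15/4 ≈ 3.7500)
T(t) = -3*(-5 + t)*(t + (22 + t)/(15/4 + t)) (T(t) = -3*(t + (t + 22)/(t + 15/4))*(t - 5) = -3*(t + (22 + t)/(15/4 + t))*(-5 + t) = -3*(-5 + t)*(t + (22 + t)/(15/4 + t)))
(T(23) - 422)**2 = (3*(440 + 23**2 - 4*23**3 + 7*23)/(15 + 4*23) - 422)**2 = (3*(440 + 529 - 4*12167 + 161)/(15 + 92) - 422)**2 = (3*(440 + 529 - 48668 + 161)/107 - 422)**2 = (3*(1/107)*(-47538) - 422)**2 = (-142614/107 - 422)**2 = (-187768/107)**2 = 35256821824/11449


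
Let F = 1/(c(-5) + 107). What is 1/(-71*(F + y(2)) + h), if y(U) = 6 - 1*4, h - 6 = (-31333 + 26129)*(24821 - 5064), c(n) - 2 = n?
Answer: -104/10692818727 ≈ -9.7262e-9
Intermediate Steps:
c(n) = 2 + n
h = -102815422 (h = 6 + (-31333 + 26129)*(24821 - 5064) = 6 - 5204*19757 = 6 - 102815428 = -102815422)
y(U) = 2 (y(U) = 6 - 4 = 2)
F = 1/104 (F = 1/((2 - 5) + 107) = 1/(-3 + 107) = 1/104 ≈ 0.0096154)
1/(-71*(F + y(2)) + h) = 1/(-71*(1/104 + 2) - 102815422) = 1/(-71*209/104 - 102815422) = 1/(-14839/104 - 102815422) = 1/(-10692818727/104) = -104/10692818727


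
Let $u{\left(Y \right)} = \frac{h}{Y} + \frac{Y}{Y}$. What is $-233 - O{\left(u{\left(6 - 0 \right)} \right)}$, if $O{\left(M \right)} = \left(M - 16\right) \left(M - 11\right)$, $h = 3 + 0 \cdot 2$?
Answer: $- \frac{1483}{4} \approx -370.75$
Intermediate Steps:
$h = 3$ ($h = 3 + 0 = 3$)
$u{\left(Y \right)} = 1 + \frac{3}{Y}$ ($u{\left(Y \right)} = \frac{3}{Y} + \frac{Y}{Y} = \frac{3}{Y} + 1 = 1 + \frac{3}{Y}$)
$O{\left(M \right)} = \left(-16 + M\right) \left(-11 + M\right)$
$-233 - O{\left(u{\left(6 - 0 \right)} \right)} = -233 - \left(176 + \left(\frac{3 + \left(6 - 0\right)}{6 - 0}\right)^{2} - 27 \frac{3 + \left(6 - 0\right)}{6 - 0}\right) = -233 - \left(176 + \left(\frac{3 + \left(6 + 0\right)}{6 + 0}\right)^{2} - 27 \frac{3 + \left(6 + 0\right)}{6 + 0}\right) = -233 - \left(176 + \left(\frac{3 + 6}{6}\right)^{2} - 27 \frac{3 + 6}{6}\right) = -233 - \left(176 + \left(\frac{1}{6} \cdot 9\right)^{2} - 27 \cdot \frac{1}{6} \cdot 9\right) = -233 - \left(176 + \left(\frac{3}{2}\right)^{2} - \frac{81}{2}\right) = -233 - \left(176 + \frac{9}{4} - \frac{81}{2}\right) = -233 - \frac{551}{4} = - \frac{1483}{4}$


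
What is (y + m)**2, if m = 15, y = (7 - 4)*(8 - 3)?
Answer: 900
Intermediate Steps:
y = 15 (y = 3*5 = 15)
(y + m)**2 = (15 + 15)**2 = 30**2 = 900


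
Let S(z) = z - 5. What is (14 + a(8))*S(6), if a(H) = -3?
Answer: 11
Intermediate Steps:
S(z) = -5 + z
(14 + a(8))*S(6) = (14 - 3)*(-5 + 6) = 11*1 = 11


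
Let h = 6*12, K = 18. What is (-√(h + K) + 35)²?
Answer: 1315 - 210*√10 ≈ 650.92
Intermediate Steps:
h = 72
(-√(h + K) + 35)² = (-√(72 + 18) + 35)² = (-√90 + 35)² = (-3*√10 + 35)² = (35 - 3*√10)²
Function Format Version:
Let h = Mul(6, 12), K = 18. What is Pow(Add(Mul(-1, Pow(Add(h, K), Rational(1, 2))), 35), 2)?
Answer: Add(1315, Mul(-210, Pow(10, Rational(1, 2)))) ≈ 650.92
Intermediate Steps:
h = 72
Pow(Add(Mul(-1, Pow(Add(h, K), Rational(1, 2))), 35), 2) = Pow(Add(Mul(-1, Pow(Add(72, 18), Rational(1, 2))), 35), 2) = Pow(Add(Mul(-1, Pow(90, Rational(1, 2))), 35), 2) = Pow(Add(Mul(-1, Mul(3, Pow(10, Rational(1, 2)))), 35), 2) = Pow(Add(Mul(-3, Pow(10, Rational(1, 2))), 35), 2) = Pow(Add(35, Mul(-3, Pow(10, Rational(1, 2)))), 2)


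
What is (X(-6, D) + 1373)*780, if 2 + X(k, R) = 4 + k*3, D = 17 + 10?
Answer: 1058460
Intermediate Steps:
D = 27
X(k, R) = 2 + 3*k (X(k, R) = -2 + (4 + k*3) = -2 + (4 + 3*k) = 2 + 3*k)
(X(-6, D) + 1373)*780 = ((2 + 3*(-6)) + 1373)*780 = ((2 - 18) + 1373)*780 = (-16 + 1373)*780 = 1357*780 = 1058460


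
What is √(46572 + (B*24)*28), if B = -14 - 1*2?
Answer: 6*√995 ≈ 189.26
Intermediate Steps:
B = -16 (B = -14 - 2 = -16)
√(46572 + (B*24)*28) = √(46572 - 16*24*28) = √(46572 - 384*28) = √(46572 - 10752) = √35820 = 6*√995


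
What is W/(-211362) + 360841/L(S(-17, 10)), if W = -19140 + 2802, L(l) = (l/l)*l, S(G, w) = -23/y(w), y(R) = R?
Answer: -127113396441/810221 ≈ -1.5689e+5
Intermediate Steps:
S(G, w) = -23/w
L(l) = l (L(l) = 1*l = l)
W = -16338
W/(-211362) + 360841/L(S(-17, 10)) = -16338/(-211362) + 360841/((-23/10)) = -16338*(-1/211362) + 360841/((-23*1/10)) = 2723/35227 + 360841/(-23/10) = 2723/35227 + 360841*(-10/23) = 2723/35227 - 3608410/23 = -127113396441/810221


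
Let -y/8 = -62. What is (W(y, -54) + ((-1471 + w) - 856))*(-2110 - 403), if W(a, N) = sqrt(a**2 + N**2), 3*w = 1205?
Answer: 14515088/3 - 5026*sqrt(62233) ≈ 3.5845e+6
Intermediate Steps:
w = 1205/3 (w = (1/3)*1205 = 1205/3 ≈ 401.67)
y = 496 (y = -8*(-62) = 496)
W(a, N) = sqrt(N**2 + a**2)
(W(y, -54) + ((-1471 + w) - 856))*(-2110 - 403) = (sqrt((-54)**2 + 496**2) + ((-1471 + 1205/3) - 856))*(-2110 - 403) = (sqrt(2916 + 246016) + (-3208/3 - 856))*(-2513) = (sqrt(248932) - 5776/3)*(-2513) = (2*sqrt(62233) - 5776/3)*(-2513) = (-5776/3 + 2*sqrt(62233))*(-2513) = 14515088/3 - 5026*sqrt(62233)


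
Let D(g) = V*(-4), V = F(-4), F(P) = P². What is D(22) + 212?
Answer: 148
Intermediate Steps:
V = 16 (V = (-4)² = 16)
D(g) = -64 (D(g) = 16*(-4) = -64)
D(22) + 212 = -64 + 212 = 148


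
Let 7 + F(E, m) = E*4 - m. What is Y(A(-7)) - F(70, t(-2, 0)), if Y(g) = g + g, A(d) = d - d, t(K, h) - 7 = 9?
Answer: -257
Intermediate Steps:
t(K, h) = 16 (t(K, h) = 7 + 9 = 16)
A(d) = 0
Y(g) = 2*g
F(E, m) = -7 - m + 4*E (F(E, m) = -7 + (E*4 - m) = -7 + (4*E - m) = -7 + (-m + 4*E) = -7 - m + 4*E)
Y(A(-7)) - F(70, t(-2, 0)) = 2*0 - (-7 - 1*16 + 4*70) = 0 - (-7 - 16 + 280) = 0 - 1*257 = 0 - 257 = -257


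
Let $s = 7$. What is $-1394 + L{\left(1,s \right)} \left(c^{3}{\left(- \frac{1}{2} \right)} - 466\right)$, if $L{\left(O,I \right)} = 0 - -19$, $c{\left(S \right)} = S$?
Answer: $- \frac{82003}{8} \approx -10250.0$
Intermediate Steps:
$L{\left(O,I \right)} = 19$ ($L{\left(O,I \right)} = 0 + 19 = 19$)
$-1394 + L{\left(1,s \right)} \left(c^{3}{\left(- \frac{1}{2} \right)} - 466\right) = -1394 + 19 \left(\left(- \frac{1}{2}\right)^{3} - 466\right) = -1394 + 19 \left(- \frac{1}{8} - 466\right) = -1394 + 19 \left(- \frac{3729}{8}\right) = -1394 - \frac{70851}{8} = - \frac{82003}{8}$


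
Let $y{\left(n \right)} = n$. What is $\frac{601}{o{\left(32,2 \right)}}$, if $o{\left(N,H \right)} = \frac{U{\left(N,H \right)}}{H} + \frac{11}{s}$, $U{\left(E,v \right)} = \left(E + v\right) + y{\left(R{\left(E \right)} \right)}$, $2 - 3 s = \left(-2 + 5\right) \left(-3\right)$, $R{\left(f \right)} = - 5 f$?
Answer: $- \frac{601}{60} \approx -10.017$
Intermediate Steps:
$s = \frac{11}{3}$ ($s = \frac{2}{3} - \frac{\left(-2 + 5\right) \left(-3\right)}{3} = \frac{2}{3} - \frac{3 \left(-3\right)}{3} = \frac{2}{3} - -3 = \frac{2}{3} + 3 = \frac{11}{3} \approx 3.6667$)
$U{\left(E,v \right)} = v - 4 E$ ($U{\left(E,v \right)} = \left(E + v\right) - 5 E = v - 4 E$)
$o{\left(N,H \right)} = 3 + \frac{H - 4 N}{H}$ ($o{\left(N,H \right)} = \frac{H - 4 N}{H} + \frac{11}{\frac{11}{3}} = \frac{H - 4 N}{H} + 11 \cdot \frac{3}{11} = \frac{H - 4 N}{H} + 3 = 3 + \frac{H - 4 N}{H}$)
$\frac{601}{o{\left(32,2 \right)}} = \frac{601}{4 - \frac{128}{2}} = \frac{601}{4 - 128 \cdot \frac{1}{2}} = \frac{601}{4 - 64} = \frac{601}{-60} = 601 \left(- \frac{1}{60}\right) = - \frac{601}{60}$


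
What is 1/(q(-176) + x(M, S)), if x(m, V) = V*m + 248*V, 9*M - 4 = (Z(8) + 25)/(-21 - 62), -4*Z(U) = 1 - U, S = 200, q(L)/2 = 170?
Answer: 249/12455410 ≈ 1.9991e-5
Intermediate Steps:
q(L) = 340 (q(L) = 2*170 = 340)
Z(U) = -1/4 + U/4 (Z(U) = -(1 - U)/4 = -1/4 + U/4)
M = 407/996 (M = 4/9 + (((-1/4 + (1/4)*8) + 25)/(-21 - 62))/9 = 4/9 + (((-1/4 + 2) + 25)/(-83))/9 = 4/9 + ((7/4 + 25)*(-1/83))/9 = 4/9 + ((107/4)*(-1/83))/9 = 4/9 + (1/9)*(-107/332) = 4/9 - 107/2988 = 407/996 ≈ 0.40863)
x(m, V) = 248*V + V*m
1/(q(-176) + x(M, S)) = 1/(340 + 200*(248 + 407/996)) = 1/(340 + 200*(247415/996)) = 1/(340 + 12370750/249) = 1/(12455410/249) = 249/12455410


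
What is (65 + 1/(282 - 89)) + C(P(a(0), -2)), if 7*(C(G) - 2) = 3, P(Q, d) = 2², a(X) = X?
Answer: 91103/1351 ≈ 67.434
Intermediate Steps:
P(Q, d) = 4
C(G) = 17/7 (C(G) = 2 + (⅐)*3 = 2 + 3/7 = 17/7)
(65 + 1/(282 - 89)) + C(P(a(0), -2)) = (65 + 1/(282 - 89)) + 17/7 = (65 + 1/193) + 17/7 = 12546/193 + 17/7 = 91103/1351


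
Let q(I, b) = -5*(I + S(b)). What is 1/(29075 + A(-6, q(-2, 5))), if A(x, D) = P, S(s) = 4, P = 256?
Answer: 1/29331 ≈ 3.4094e-5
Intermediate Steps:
q(I, b) = -20 - 5*I (q(I, b) = -5*(I + 4) = -5*(4 + I) = -20 - 5*I)
A(x, D) = 256
1/(29075 + A(-6, q(-2, 5))) = 1/(29075 + 256) = 1/29331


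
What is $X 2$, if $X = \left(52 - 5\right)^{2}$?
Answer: $4418$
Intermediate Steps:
$X = 2209$ ($X = 47^{2} = 2209$)
$X 2 = 2209 \cdot 2 = 4418$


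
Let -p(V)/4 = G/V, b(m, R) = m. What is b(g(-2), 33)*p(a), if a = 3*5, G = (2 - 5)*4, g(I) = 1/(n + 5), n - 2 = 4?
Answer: 16/55 ≈ 0.29091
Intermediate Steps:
n = 6 (n = 2 + 4 = 6)
g(I) = 1/11 (g(I) = 1/(6 + 5) = 1/11)
G = -12 (G = -3*4 = -12)
a = 15
p(V) = 48/V (p(V) = -(-48)/V = 48/V)
b(g(-2), 33)*p(a) = (48/15)/11 = (48*(1/15))/11 = (1/11)*(16/5) = 16/55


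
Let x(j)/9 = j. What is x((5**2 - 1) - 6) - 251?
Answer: -89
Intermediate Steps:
x(j) = 9*j
x((5**2 - 1) - 6) - 251 = 9*((5**2 - 1) - 6) - 251 = 9*((25 - 1) - 6) - 251 = 9*(24 - 6) - 251 = 9*18 - 251 = 162 - 251 = -89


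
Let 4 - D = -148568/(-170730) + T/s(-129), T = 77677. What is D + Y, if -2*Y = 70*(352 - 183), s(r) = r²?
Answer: -44469794176/7516185 ≈ -5916.5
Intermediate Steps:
D = -11559901/7516185 (D = 4 - (-148568/(-170730) + 77677/((-129)²)) = 4 - (-148568*(-1/170730) + 77677/16641) = 4 - (10612/12195 + 77677*(1/16641)) = 4 - (10612/12195 + 77677/16641) = 4 - 1*41624641/7516185 = 4 - 41624641/7516185 = -11559901/7516185 ≈ -1.5380)
Y = -5915 (Y = -35*(352 - 183) = -35*169 = -½*11830 = -5915)
D + Y = -11559901/7516185 - 5915 = -44469794176/7516185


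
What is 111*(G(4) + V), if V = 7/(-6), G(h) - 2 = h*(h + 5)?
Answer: 8177/2 ≈ 4088.5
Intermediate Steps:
G(h) = 2 + h*(5 + h) (G(h) = 2 + h*(h + 5) = 2 + h*(5 + h))
V = -7/6 (V = -1/6*7 = -7/6 ≈ -1.1667)
111*(G(4) + V) = 111*((2 + 4**2 + 5*4) - 7/6) = 111*((2 + 16 + 20) - 7/6) = 111*(38 - 7/6) = 111*(221/6) = 8177/2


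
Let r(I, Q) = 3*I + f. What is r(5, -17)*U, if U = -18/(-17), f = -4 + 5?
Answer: 288/17 ≈ 16.941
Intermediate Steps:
f = 1
r(I, Q) = 1 + 3*I (r(I, Q) = 3*I + 1 = 1 + 3*I)
U = 18/17 (U = -18*(-1/17) = 18/17 ≈ 1.0588)
r(5, -17)*U = (1 + 3*5)*(18/17) = (1 + 15)*(18/17) = 16*(18/17) = 288/17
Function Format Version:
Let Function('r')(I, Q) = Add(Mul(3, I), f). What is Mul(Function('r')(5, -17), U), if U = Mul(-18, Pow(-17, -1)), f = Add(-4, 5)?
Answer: Rational(288, 17) ≈ 16.941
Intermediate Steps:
f = 1
Function('r')(I, Q) = Add(1, Mul(3, I)) (Function('r')(I, Q) = Add(Mul(3, I), 1) = Add(1, Mul(3, I)))
U = Rational(18, 17) (U = Mul(-18, Rational(-1, 17)) = Rational(18, 17) ≈ 1.0588)
Mul(Function('r')(5, -17), U) = Mul(Add(1, Mul(3, 5)), Rational(18, 17)) = Mul(Add(1, 15), Rational(18, 17)) = Mul(16, Rational(18, 17)) = Rational(288, 17)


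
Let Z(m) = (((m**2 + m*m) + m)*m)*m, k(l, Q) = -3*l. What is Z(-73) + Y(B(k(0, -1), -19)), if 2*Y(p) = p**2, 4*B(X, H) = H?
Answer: 1805039241/32 ≈ 5.6407e+7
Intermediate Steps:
B(X, H) = H/4
Y(p) = p**2/2
Z(m) = m**2*(m + 2*m**2) (Z(m) = (((m**2 + m**2) + m)*m)*m = ((2*m**2 + m)*m)*m = ((m + 2*m**2)*m)*m = (m*(m + 2*m**2))*m = m**2*(m + 2*m**2))
Z(-73) + Y(B(k(0, -1), -19)) = (-73)**3*(1 + 2*(-73)) + ((1/4)*(-19))**2/2 = -389017*(1 - 146) + (-19/4)**2/2 = -389017*(-145) + (1/2)*(361/16) = 56407465 + 361/32 = 1805039241/32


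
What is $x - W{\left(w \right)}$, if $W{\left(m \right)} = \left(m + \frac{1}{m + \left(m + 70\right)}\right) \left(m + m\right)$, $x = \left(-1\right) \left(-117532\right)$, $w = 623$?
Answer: $- \frac{61920333}{94} \approx -6.5873 \cdot 10^{5}$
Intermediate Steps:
$x = 117532$
$W{\left(m \right)} = 2 m \left(m + \frac{1}{70 + 2 m}\right)$ ($W{\left(m \right)} = \left(m + \frac{1}{m + \left(70 + m\right)}\right) 2 m = \left(m + \frac{1}{70 + 2 m}\right) 2 m = 2 m \left(m + \frac{1}{70 + 2 m}\right)$)
$x - W{\left(w \right)} = 117532 - \frac{623 \left(1 + 2 \cdot 623^{2} + 70 \cdot 623\right)}{35 + 623} = 117532 - \frac{623 \left(1 + 2 \cdot 388129 + 43610\right)}{658} = 117532 - 623 \cdot \frac{1}{658} \left(1 + 776258 + 43610\right) = 117532 - 623 \cdot \frac{1}{658} \cdot 819869 = 117532 - \frac{72968341}{94} = - \frac{61920333}{94}$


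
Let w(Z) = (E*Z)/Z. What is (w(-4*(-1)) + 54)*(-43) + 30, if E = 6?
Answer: -2550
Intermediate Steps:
w(Z) = 6 (w(Z) = (6*Z)/Z = 6)
(w(-4*(-1)) + 54)*(-43) + 30 = (6 + 54)*(-43) + 30 = 60*(-43) + 30 = -2580 + 30 = -2550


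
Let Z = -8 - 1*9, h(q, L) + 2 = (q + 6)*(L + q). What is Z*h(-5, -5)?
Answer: 204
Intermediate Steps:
h(q, L) = -2 + (6 + q)*(L + q) (h(q, L) = -2 + (q + 6)*(L + q) = -2 + (6 + q)*(L + q))
Z = -17 (Z = -8 - 9 = -17)
Z*h(-5, -5) = -17*(-2 + (-5)² + 6*(-5) + 6*(-5) - 5*(-5)) = -17*(-2 + 25 - 30 - 30 + 25) = -17*(-12) = 204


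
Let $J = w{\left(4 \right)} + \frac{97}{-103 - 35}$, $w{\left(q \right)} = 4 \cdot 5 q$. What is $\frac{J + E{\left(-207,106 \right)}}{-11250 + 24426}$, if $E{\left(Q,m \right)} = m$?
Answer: $\frac{25571}{1818288} \approx 0.014063$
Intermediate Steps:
$w{\left(q \right)} = 20 q$
$J = \frac{10943}{138}$ ($J = 20 \cdot 4 + \frac{97}{-103 - 35} = 80 + \frac{97}{-138} = 80 + 97 \left(- \frac{1}{138}\right) = 80 - \frac{97}{138} = \frac{10943}{138} \approx 79.297$)
$\frac{J + E{\left(-207,106 \right)}}{-11250 + 24426} = \frac{\frac{10943}{138} + 106}{-11250 + 24426} = \frac{25571}{138 \cdot 13176} = \frac{25571}{138} \cdot \frac{1}{13176} = \frac{25571}{1818288}$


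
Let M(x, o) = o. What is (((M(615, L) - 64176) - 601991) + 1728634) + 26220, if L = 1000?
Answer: 1089687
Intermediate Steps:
(((M(615, L) - 64176) - 601991) + 1728634) + 26220 = (((1000 - 64176) - 601991) + 1728634) + 26220 = ((-63176 - 601991) + 1728634) + 26220 = (-665167 + 1728634) + 26220 = 1063467 + 26220 = 1089687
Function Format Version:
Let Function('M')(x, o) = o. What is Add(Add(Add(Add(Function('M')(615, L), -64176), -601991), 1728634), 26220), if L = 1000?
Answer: 1089687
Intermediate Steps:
Add(Add(Add(Add(Function('M')(615, L), -64176), -601991), 1728634), 26220) = Add(Add(Add(Add(1000, -64176), -601991), 1728634), 26220) = Add(Add(Add(-63176, -601991), 1728634), 26220) = Add(Add(-665167, 1728634), 26220) = Add(1063467, 26220) = 1089687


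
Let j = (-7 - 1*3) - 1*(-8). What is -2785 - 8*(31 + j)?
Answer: -3017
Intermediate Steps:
j = -2 (j = (-7 - 3) + 8 = -10 + 8 = -2)
-2785 - 8*(31 + j) = -2785 - 8*(31 - 2) = -2785 - 8*29 = -2785 - 1*232 = -2785 - 232 = -3017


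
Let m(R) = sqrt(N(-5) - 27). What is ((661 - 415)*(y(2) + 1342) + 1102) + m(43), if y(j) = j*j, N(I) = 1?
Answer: 332218 + I*sqrt(26) ≈ 3.3222e+5 + 5.099*I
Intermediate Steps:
y(j) = j**2
m(R) = I*sqrt(26) (m(R) = sqrt(1 - 27) = sqrt(-26) = I*sqrt(26))
((661 - 415)*(y(2) + 1342) + 1102) + m(43) = ((661 - 415)*(2**2 + 1342) + 1102) + I*sqrt(26) = (246*(4 + 1342) + 1102) + I*sqrt(26) = (246*1346 + 1102) + I*sqrt(26) = (331116 + 1102) + I*sqrt(26) = 332218 + I*sqrt(26)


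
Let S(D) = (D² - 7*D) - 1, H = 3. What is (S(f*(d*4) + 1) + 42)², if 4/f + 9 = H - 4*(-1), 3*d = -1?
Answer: 67081/81 ≈ 828.16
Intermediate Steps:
d = -⅓ (d = (⅓)*(-1) = -⅓ ≈ -0.33333)
f = -2 (f = 4/(-9 + (3 - 4*(-1))) = 4/(-9 + (3 + 4)) = 4/(-9 + 7) = 4/(-2) = 4*(-½) = -2)
S(D) = -1 + D² - 7*D
(S(f*(d*4) + 1) + 42)² = ((-1 + (-(-2)*4/3 + 1)² - 7*(-(-2)*4/3 + 1)) + 42)² = ((-1 + (-2*(-4/3) + 1)² - 7*(-2*(-4/3) + 1)) + 42)² = ((-1 + (8/3 + 1)² - 7*(8/3 + 1)) + 42)² = ((-1 + (11/3)² - 7*11/3) + 42)² = ((-1 + 121/9 - 77/3) + 42)² = (-119/9 + 42)² = (259/9)² = 67081/81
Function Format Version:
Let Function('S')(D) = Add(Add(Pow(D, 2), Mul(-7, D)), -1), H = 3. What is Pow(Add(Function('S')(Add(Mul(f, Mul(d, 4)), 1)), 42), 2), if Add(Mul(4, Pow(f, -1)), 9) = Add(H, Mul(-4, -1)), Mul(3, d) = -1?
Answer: Rational(67081, 81) ≈ 828.16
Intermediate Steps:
d = Rational(-1, 3) (d = Mul(Rational(1, 3), -1) = Rational(-1, 3) ≈ -0.33333)
f = -2 (f = Mul(4, Pow(Add(-9, Add(3, Mul(-4, -1))), -1)) = Mul(4, Pow(Add(-9, Add(3, 4)), -1)) = Mul(4, Pow(Add(-9, 7), -1)) = Mul(4, Pow(-2, -1)) = Mul(4, Rational(-1, 2)) = -2)
Function('S')(D) = Add(-1, Pow(D, 2), Mul(-7, D))
Pow(Add(Function('S')(Add(Mul(f, Mul(d, 4)), 1)), 42), 2) = Pow(Add(Add(-1, Pow(Add(Mul(-2, Mul(Rational(-1, 3), 4)), 1), 2), Mul(-7, Add(Mul(-2, Mul(Rational(-1, 3), 4)), 1))), 42), 2) = Pow(Add(Add(-1, Pow(Add(Mul(-2, Rational(-4, 3)), 1), 2), Mul(-7, Add(Mul(-2, Rational(-4, 3)), 1))), 42), 2) = Pow(Add(Add(-1, Pow(Add(Rational(8, 3), 1), 2), Mul(-7, Add(Rational(8, 3), 1))), 42), 2) = Pow(Add(Add(-1, Pow(Rational(11, 3), 2), Mul(-7, Rational(11, 3))), 42), 2) = Pow(Add(Add(-1, Rational(121, 9), Rational(-77, 3)), 42), 2) = Pow(Add(Rational(-119, 9), 42), 2) = Pow(Rational(259, 9), 2) = Rational(67081, 81)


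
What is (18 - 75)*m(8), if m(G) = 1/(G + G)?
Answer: -57/16 ≈ -3.5625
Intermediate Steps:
m(G) = 1/(2*G)
(18 - 75)*m(8) = (18 - 75)*((½)/8) = -57/(2*8) = -57*1/16 = -57/16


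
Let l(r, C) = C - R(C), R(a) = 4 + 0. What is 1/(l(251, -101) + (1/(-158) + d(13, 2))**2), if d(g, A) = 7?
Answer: -24964/1400195 ≈ -0.017829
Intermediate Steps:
R(a) = 4
l(r, C) = -4 + C (l(r, C) = C - 1*4 = C - 4 = -4 + C)
1/(l(251, -101) + (1/(-158) + d(13, 2))**2) = 1/((-4 - 101) + (1/(-158) + 7)**2) = 1/(-105 + (-1/158 + 7)**2) = 1/(-105 + (1105/158)**2) = 1/(-105 + 1221025/24964) = 1/(-1400195/24964) = -24964/1400195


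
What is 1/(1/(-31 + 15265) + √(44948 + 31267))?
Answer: -15234/17687577528539 + 232074756*√76215/17687577528539 ≈ 0.0036223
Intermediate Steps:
1/(1/(-31 + 15265) + √(44948 + 31267)) = 1/(1/15234 + √76215)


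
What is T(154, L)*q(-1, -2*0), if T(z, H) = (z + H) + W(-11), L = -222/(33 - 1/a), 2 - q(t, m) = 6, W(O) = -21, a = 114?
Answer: -1899620/3761 ≈ -505.08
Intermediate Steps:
q(t, m) = -4 (q(t, m) = 2 - 1*6 = 2 - 6 = -4)
L = -25308/3761 (L = -222/(33 - 1/114) = -222/3761/114 = -222*114/3761 = -25308/3761 ≈ -6.7291)
T(z, H) = -21 + H + z (T(z, H) = (z + H) - 21 = (H + z) - 21 = -21 + H + z)
T(154, L)*q(-1, -2*0) = (-21 - 25308/3761 + 154)*(-4) = (474905/3761)*(-4) = -1899620/3761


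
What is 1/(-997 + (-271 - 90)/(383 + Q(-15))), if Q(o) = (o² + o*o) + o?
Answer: -818/815907 ≈ -0.0010026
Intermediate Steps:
Q(o) = o + 2*o² (Q(o) = (o² + o²) + o = 2*o² + o = o + 2*o²)
1/(-997 + (-271 - 90)/(383 + Q(-15))) = 1/(-997 + (-271 - 90)/(383 - 15*(1 + 2*(-15)))) = 1/(-997 - 361/(383 - 15*(1 - 30))) = 1/(-997 - 361/(383 - 15*(-29))) = 1/(-997 - 361/(383 + 435)) = 1/(-997 - 361/818) = 1/(-815907/818) = -818/815907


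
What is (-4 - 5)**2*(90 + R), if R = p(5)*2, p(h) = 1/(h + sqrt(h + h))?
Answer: 7344 - 54*sqrt(10)/5 ≈ 7309.8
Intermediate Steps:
p(h) = 1/(h + sqrt(2)*sqrt(h)) (p(h) = 1/(h + sqrt(2*h)) = 1/(h + sqrt(2)*sqrt(h)))
R = 2/(5 + sqrt(10)) (R = 2/(5 + sqrt(2)*sqrt(5)) = 2/(5 + sqrt(10)) ≈ 0.24503)
(-4 - 5)**2*(90 + R) = (-4 - 5)**2*(90 + (2/3 - 2*sqrt(10)/15)) = (-9)**2*(272/3 - 2*sqrt(10)/15) = 81*(272/3 - 2*sqrt(10)/15) = 7344 - 54*sqrt(10)/5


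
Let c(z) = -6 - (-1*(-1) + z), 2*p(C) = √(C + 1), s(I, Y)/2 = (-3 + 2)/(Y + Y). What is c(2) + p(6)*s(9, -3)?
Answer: -9 + √7/6 ≈ -8.5590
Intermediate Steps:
s(I, Y) = -1/Y (s(I, Y) = 2*((-3 + 2)/(Y + Y)) = 2*(-1/(2*Y)) = -1/Y)
p(C) = √(1 + C)/2 (p(C) = √(C + 1)/2 = √(1 + C)/2)
c(z) = -7 - z (c(z) = -6 - (1 + z) = -6 + (-1 - z) = -7 - z)
c(2) + p(6)*s(9, -3) = (-7 - 1*2) + (√(1 + 6)/2)*(-1/(-3)) = (-7 - 2) + (√7/2)*(-1*(-⅓)) = -9 + (√7/2)*(⅓) = -9 + √7/6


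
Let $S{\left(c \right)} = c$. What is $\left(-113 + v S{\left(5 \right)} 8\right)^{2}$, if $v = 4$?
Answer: $2209$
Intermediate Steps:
$\left(-113 + v S{\left(5 \right)} 8\right)^{2} = \left(-113 + 4 \cdot 5 \cdot 8\right)^{2} = \left(-113 + 20 \cdot 8\right)^{2} = \left(-113 + 160\right)^{2} = 47^{2} = 2209$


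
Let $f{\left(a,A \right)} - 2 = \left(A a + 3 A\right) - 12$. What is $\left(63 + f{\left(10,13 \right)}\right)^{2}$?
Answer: $49284$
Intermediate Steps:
$f{\left(a,A \right)} = -10 + 3 A + A a$ ($f{\left(a,A \right)} = 2 - \left(12 - 3 A - A a\right) = 2 + \left(-12 + 3 A + A a\right) = -10 + 3 A + A a$)
$\left(63 + f{\left(10,13 \right)}\right)^{2} = \left(63 + \left(-10 + 3 \cdot 13 + 13 \cdot 10\right)\right)^{2} = \left(63 + \left(-10 + 39 + 130\right)\right)^{2} = \left(63 + 159\right)^{2} = 222^{2} = 49284$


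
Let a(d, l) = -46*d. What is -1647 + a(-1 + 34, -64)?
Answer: -3165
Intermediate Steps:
-1647 + a(-1 + 34, -64) = -1647 - 46*(-1 + 34) = -1647 - 46*33 = -1647 - 1518 = -3165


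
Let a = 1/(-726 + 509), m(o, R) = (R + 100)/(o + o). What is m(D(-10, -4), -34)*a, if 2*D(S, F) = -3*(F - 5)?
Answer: -22/1953 ≈ -0.011265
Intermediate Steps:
D(S, F) = 15/2 - 3*F/2 (D(S, F) = (-3*(F - 5))/2 = (-3*(-5 + F))/2 = (15 - 3*F)/2 = 15/2 - 3*F/2)
m(o, R) = (100 + R)/(2*o) (m(o, R) = (100 + R)/((2*o)) = (100 + R)*(1/(2*o)) = (100 + R)/(2*o))
a = -1/217 (a = 1/(-217) = -1/217 ≈ -0.0046083)
m(D(-10, -4), -34)*a = ((100 - 34)/(2*(15/2 - 3/2*(-4))))*(-1/217) = ((1/2)*66/(15/2 + 6))*(-1/217) = ((1/2)*66/(27/2))*(-1/217) = ((1/2)*(2/27)*66)*(-1/217) = (22/9)*(-1/217) = -22/1953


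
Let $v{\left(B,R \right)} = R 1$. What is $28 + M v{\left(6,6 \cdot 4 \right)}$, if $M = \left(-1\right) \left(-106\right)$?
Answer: $2572$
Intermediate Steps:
$v{\left(B,R \right)} = R$
$M = 106$
$28 + M v{\left(6,6 \cdot 4 \right)} = 28 + 106 \cdot 6 \cdot 4 = 28 + 106 \cdot 24 = 28 + 2544 = 2572$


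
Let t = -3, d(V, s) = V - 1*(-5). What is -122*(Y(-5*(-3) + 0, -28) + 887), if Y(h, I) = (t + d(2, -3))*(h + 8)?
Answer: -119438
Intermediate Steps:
d(V, s) = 5 + V (d(V, s) = V + 5 = 5 + V)
Y(h, I) = 32 + 4*h (Y(h, I) = (-3 + (5 + 2))*(h + 8) = (-3 + 7)*(8 + h) = 4*(8 + h) = 32 + 4*h)
-122*(Y(-5*(-3) + 0, -28) + 887) = -122*((32 + 4*(-5*(-3) + 0)) + 887) = -122*((32 + 4*(15 + 0)) + 887) = -122*((32 + 4*15) + 887) = -122*((32 + 60) + 887) = -122*(92 + 887) = -122*979 = -119438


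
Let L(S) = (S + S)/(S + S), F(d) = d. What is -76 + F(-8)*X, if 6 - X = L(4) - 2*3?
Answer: -164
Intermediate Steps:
L(S) = 1 (L(S) = (2*S)/((2*S)) = (2*S)*(1/(2*S)) = 1)
X = 11 (X = 6 - (1 - 2*3) = 6 - (1 - 6) = 6 - 1*(-5) = 6 + 5 = 11)
-76 + F(-8)*X = -76 - 8*11 = -76 - 88 = -164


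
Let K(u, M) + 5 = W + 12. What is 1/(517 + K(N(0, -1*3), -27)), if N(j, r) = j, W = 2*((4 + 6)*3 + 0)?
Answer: 1/584 ≈ 0.0017123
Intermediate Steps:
W = 60 (W = 2*(10*3 + 0) = 2*(30 + 0) = 2*30 = 60)
K(u, M) = 67 (K(u, M) = -5 + (60 + 12) = -5 + 72 = 67)
1/(517 + K(N(0, -1*3), -27)) = 1/(517 + 67) = 1/584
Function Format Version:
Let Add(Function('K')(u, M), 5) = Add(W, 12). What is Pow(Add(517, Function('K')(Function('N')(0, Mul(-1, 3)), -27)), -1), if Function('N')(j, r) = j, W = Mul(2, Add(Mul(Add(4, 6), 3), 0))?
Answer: Rational(1, 584) ≈ 0.0017123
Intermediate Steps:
W = 60 (W = Mul(2, Add(Mul(10, 3), 0)) = Mul(2, Add(30, 0)) = Mul(2, 30) = 60)
Function('K')(u, M) = 67 (Function('K')(u, M) = Add(-5, Add(60, 12)) = Add(-5, 72) = 67)
Pow(Add(517, Function('K')(Function('N')(0, Mul(-1, 3)), -27)), -1) = Pow(Add(517, 67), -1) = Pow(584, -1) = Rational(1, 584)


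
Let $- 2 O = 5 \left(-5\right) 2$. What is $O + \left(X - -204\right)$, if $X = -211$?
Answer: $18$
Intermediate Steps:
$O = 25$ ($O = - \frac{5 \left(-5\right) 2}{2} = - \frac{\left(-25\right) 2}{2} = \left(- \frac{1}{2}\right) \left(-50\right) = 25$)
$O + \left(X - -204\right) = 25 - 7 = 18$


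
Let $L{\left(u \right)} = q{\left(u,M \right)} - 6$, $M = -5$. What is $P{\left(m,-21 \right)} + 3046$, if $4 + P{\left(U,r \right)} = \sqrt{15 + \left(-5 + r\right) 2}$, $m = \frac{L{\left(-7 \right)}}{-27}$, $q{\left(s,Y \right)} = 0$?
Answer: $3042 + i \sqrt{37} \approx 3042.0 + 6.0828 i$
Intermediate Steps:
$L{\left(u \right)} = -6$ ($L{\left(u \right)} = 0 - 6 = -6$)
$m = \frac{2}{9}$ ($m = - \frac{6}{-27} = \left(-6\right) \left(- \frac{1}{27}\right) = \frac{2}{9} \approx 0.22222$)
$P{\left(U,r \right)} = -4 + \sqrt{5 + 2 r}$ ($P{\left(U,r \right)} = -4 + \sqrt{15 + \left(-5 + r\right) 2} = -4 + \sqrt{15 + \left(-10 + 2 r\right)} = -4 + \sqrt{5 + 2 r}$)
$P{\left(m,-21 \right)} + 3046 = \left(-4 + \sqrt{5 + 2 \left(-21\right)}\right) + 3046 = \left(-4 + \sqrt{5 - 42}\right) + 3046 = \left(-4 + \sqrt{-37}\right) + 3046 = \left(-4 + i \sqrt{37}\right) + 3046 = 3042 + i \sqrt{37}$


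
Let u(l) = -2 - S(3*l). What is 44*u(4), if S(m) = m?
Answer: -616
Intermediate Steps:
u(l) = -2 - 3*l
44*u(4) = 44*(-2 - 3*4) = 44*(-2 - 12) = 44*(-14) = -616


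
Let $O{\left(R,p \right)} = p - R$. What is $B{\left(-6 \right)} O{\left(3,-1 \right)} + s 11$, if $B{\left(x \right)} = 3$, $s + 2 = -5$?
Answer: $-89$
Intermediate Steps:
$s = -7$ ($s = -2 - 5 = -7$)
$B{\left(-6 \right)} O{\left(3,-1 \right)} + s 11 = 3 \left(-1 - 3\right) - 77 = 3 \left(-4\right) - 77 = -12 - 77 = -89$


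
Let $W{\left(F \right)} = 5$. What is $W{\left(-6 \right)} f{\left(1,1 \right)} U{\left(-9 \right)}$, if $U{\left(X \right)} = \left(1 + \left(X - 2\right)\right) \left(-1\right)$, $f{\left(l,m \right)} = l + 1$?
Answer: $100$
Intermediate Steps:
$f{\left(l,m \right)} = 1 + l$
$U{\left(X \right)} = 1 - X$ ($U{\left(X \right)} = \left(1 + \left(-2 + X\right)\right) \left(-1\right) = \left(-1 + X\right) \left(-1\right) = 1 - X$)
$W{\left(-6 \right)} f{\left(1,1 \right)} U{\left(-9 \right)} = 5 \left(1 + 1\right) \left(1 - -9\right) = 5 \cdot 2 \left(1 + 9\right) = 10 \cdot 10 = 100$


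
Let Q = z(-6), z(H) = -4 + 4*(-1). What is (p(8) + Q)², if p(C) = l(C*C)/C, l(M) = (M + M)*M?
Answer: 1032256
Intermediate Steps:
l(M) = 2*M² (l(M) = (2*M)*M = 2*M²)
p(C) = 2*C³ (p(C) = (2*(C*C)²)/C = (2*(C²)²)/C = (2*C⁴)/C = 2*C³)
z(H) = -8 (z(H) = -4 - 4 = -8)
Q = -8
(p(8) + Q)² = (2*8³ - 8)² = (2*512 - 8)² = (1024 - 8)² = 1016² = 1032256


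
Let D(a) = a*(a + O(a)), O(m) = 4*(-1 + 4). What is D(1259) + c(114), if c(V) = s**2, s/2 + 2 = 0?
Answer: 1600205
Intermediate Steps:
s = -4 (s = -4 + 2*0 = -4 + 0 = -4)
O(m) = 12 (O(m) = 4*3 = 12)
D(a) = a*(12 + a) (D(a) = a*(a + 12) = a*(12 + a))
c(V) = 16 (c(V) = (-4)**2 = 16)
D(1259) + c(114) = 1259*(12 + 1259) + 16 = 1259*1271 + 16 = 1600189 + 16 = 1600205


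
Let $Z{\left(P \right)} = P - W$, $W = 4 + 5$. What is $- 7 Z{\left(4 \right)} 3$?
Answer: $105$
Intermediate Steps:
$W = 9$
$Z{\left(P \right)} = -9 + P$ ($Z{\left(P \right)} = P - 9 = -9 + P$)
$- 7 Z{\left(4 \right)} 3 = - 7 \left(-9 + 4\right) 3 = \left(-7\right) \left(-5\right) 3 = 35 \cdot 3 = 105$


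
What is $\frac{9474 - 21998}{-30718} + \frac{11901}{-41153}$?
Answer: $\frac{74912627}{632068927} \approx 0.11852$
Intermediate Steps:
$\frac{9474 - 21998}{-30718} + \frac{11901}{-41153} = \left(9474 - 21998\right) \left(- \frac{1}{30718}\right) + 11901 \left(- \frac{1}{41153}\right) = \left(-12524\right) \left(- \frac{1}{30718}\right) - \frac{11901}{41153} = \frac{6262}{15359} - \frac{11901}{41153} = \frac{74912627}{632068927}$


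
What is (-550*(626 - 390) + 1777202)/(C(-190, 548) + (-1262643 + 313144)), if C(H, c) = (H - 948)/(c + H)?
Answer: -49147493/28326815 ≈ -1.7350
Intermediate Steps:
C(H, c) = (-948 + H)/(H + c)
(-550*(626 - 390) + 1777202)/(C(-190, 548) + (-1262643 + 313144)) = (-550*(626 - 390) + 1777202)/((-948 - 190)/(-190 + 548) + (-1262643 + 313144)) = (-550*236 + 1777202)/(-1138/358 - 949499) = (-129800 + 1777202)/((1/358)*(-1138) - 949499) = 1647402/(-569/179 - 949499) = 1647402/(-169960890/179) = 1647402*(-179/169960890) = -49147493/28326815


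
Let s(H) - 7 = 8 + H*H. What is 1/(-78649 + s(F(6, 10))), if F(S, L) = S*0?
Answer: -1/78634 ≈ -1.2717e-5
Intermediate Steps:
F(S, L) = 0
s(H) = 15 + H**2 (s(H) = 7 + (8 + H*H) = 7 + (8 + H**2) = 15 + H**2)
1/(-78649 + s(F(6, 10))) = 1/(-78649 + (15 + 0**2)) = 1/(-78649 + (15 + 0)) = 1/(-78649 + 15) = 1/(-78634) = -1/78634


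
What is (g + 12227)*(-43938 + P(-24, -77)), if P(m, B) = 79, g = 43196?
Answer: -2430797357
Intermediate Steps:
(g + 12227)*(-43938 + P(-24, -77)) = (43196 + 12227)*(-43938 + 79) = 55423*(-43859) = -2430797357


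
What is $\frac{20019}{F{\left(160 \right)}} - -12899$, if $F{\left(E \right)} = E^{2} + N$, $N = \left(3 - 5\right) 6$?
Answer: $\frac{330079631}{25588} \approx 12900.0$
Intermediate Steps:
$N = -12$ ($N = \left(-2\right) 6 = -12$)
$F{\left(E \right)} = -12 + E^{2}$ ($F{\left(E \right)} = E^{2} - 12 = -12 + E^{2}$)
$\frac{20019}{F{\left(160 \right)}} - -12899 = \frac{20019}{-12 + 160^{2}} - -12899 = \frac{20019}{-12 + 25600} + 12899 = \frac{20019}{25588} + 12899 = \frac{330079631}{25588}$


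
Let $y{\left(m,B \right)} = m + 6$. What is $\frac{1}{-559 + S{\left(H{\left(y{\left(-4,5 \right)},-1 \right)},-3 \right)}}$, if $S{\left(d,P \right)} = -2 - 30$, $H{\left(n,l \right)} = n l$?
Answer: $- \frac{1}{591} \approx -0.001692$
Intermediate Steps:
$y{\left(m,B \right)} = 6 + m$
$H{\left(n,l \right)} = l n$
$S{\left(d,P \right)} = -32$ ($S{\left(d,P \right)} = -2 - 30 = -32$)
$\frac{1}{-559 + S{\left(H{\left(y{\left(-4,5 \right)},-1 \right)},-3 \right)}} = \frac{1}{-559 - 32} = \frac{1}{-591} = - \frac{1}{591}$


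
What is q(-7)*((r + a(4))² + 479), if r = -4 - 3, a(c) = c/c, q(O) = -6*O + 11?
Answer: 27295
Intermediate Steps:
q(O) = 11 - 6*O
a(c) = 1
r = -7
q(-7)*((r + a(4))² + 479) = (11 - 6*(-7))*((-7 + 1)² + 479) = (11 + 42)*((-6)² + 479) = 53*(36 + 479) = 53*515 = 27295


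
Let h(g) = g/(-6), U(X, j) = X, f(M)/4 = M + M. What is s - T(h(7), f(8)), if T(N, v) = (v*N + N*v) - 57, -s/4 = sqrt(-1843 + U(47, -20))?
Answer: 619/3 - 8*I*sqrt(449) ≈ 206.33 - 169.52*I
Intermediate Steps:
f(M) = 8*M (f(M) = 4*(M + M) = 4*(2*M) = 8*M)
h(g) = -g/6 (h(g) = g*(-1/6) = -g/6)
s = -8*I*sqrt(449) (s = -4*sqrt(-1843 + 47) = -8*I*sqrt(449) ≈ -169.52*I)
T(N, v) = -57 + 2*N*v (T(N, v) = (N*v + N*v) - 57 = 2*N*v - 57 = -57 + 2*N*v)
s - T(h(7), f(8)) = -8*I*sqrt(449) - (-57 + 2*(-1/6*7)*(8*8)) = -8*I*sqrt(449) - (-57 + 2*(-7/6)*64) = -8*I*sqrt(449) - (-57 - 448/3) = -8*I*sqrt(449) - 1*(-619/3) = -8*I*sqrt(449) + 619/3 = 619/3 - 8*I*sqrt(449)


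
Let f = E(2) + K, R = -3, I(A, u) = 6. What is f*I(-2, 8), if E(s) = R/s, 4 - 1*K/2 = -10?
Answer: 159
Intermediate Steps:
K = 28 (K = 8 - 2*(-10) = 8 + 20 = 28)
E(s) = -3/s
f = 53/2 (f = -3/2 + 28 = 53/2 ≈ 26.500)
f*I(-2, 8) = (53/2)*6 = 159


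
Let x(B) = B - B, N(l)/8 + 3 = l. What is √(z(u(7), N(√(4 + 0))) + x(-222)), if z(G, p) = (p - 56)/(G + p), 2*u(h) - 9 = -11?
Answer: 8/3 ≈ 2.6667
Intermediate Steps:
N(l) = -24 + 8*l
x(B) = 0
u(h) = -1 (u(h) = 9/2 + (½)*(-11) = 9/2 - 11/2 = -1)
z(G, p) = (-56 + p)/(G + p)
√(z(u(7), N(√(4 + 0))) + x(-222)) = √((-56 + (-24 + 8*√(4 + 0)))/(-1 + (-24 + 8*√(4 + 0))) + 0) = √((-56 + (-24 + 8*√4))/(-1 + (-24 + 8*√4)) + 0) = √((-56 + (-24 + 8*2))/(-1 + (-24 + 8*2)) + 0) = √((-56 + (-24 + 16))/(-1 + (-24 + 16)) + 0) = √((-56 - 8)/(-1 - 8) + 0) = √(-64/(-9) + 0) = √(-⅑*(-64) + 0) = √(64/9 + 0) = √(64/9) = 8/3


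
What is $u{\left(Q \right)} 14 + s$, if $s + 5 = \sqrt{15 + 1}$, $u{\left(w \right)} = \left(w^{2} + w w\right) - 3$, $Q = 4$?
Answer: $405$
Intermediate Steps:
$u{\left(w \right)} = -3 + 2 w^{2}$ ($u{\left(w \right)} = \left(w^{2} + w^{2}\right) - 3 = 2 w^{2} - 3 = -3 + 2 w^{2}$)
$s = -1$ ($s = -5 + \sqrt{15 + 1} = -5 + \sqrt{16} = -5 + 4 = -1$)
$u{\left(Q \right)} 14 + s = \left(-3 + 2 \cdot 4^{2}\right) 14 - 1 = \left(-3 + 2 \cdot 16\right) 14 - 1 = \left(-3 + 32\right) 14 - 1 = 29 \cdot 14 - 1 = 406 - 1 = 405$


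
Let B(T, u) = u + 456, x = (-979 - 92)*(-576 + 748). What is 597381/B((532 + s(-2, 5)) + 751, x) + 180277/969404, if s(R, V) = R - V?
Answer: -277427109/90515143 ≈ -3.0650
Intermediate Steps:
x = -184212 (x = -1071*172 = -184212)
B(T, u) = 456 + u
597381/B((532 + s(-2, 5)) + 751, x) + 180277/969404 = 597381/(456 - 184212) + 180277/969404 = 597381/(-183756) + 180277*(1/969404) = 597381*(-1/183756) + 4397/23644 = -199127/61252 + 4397/23644 = -277427109/90515143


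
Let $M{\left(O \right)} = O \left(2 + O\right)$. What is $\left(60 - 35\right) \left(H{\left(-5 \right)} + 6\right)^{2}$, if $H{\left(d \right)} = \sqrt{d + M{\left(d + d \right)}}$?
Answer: $2775 + 1500 \sqrt{3} \approx 5373.1$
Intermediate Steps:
$H{\left(d \right)} = \sqrt{d + 2 d \left(2 + 2 d\right)}$ ($H{\left(d \right)} = \sqrt{d + \left(d + d\right) \left(2 + \left(d + d\right)\right)} = \sqrt{d + 2 d \left(2 + 2 d\right)}$)
$\left(60 - 35\right) \left(H{\left(-5 \right)} + 6\right)^{2} = \left(60 - 35\right) \left(\sqrt{- 5 \left(5 + 4 \left(-5\right)\right)} + 6\right)^{2} = 25 \left(\sqrt{- 5 \left(5 - 20\right)} + 6\right)^{2} = 25 \left(\sqrt{\left(-5\right) \left(-15\right)} + 6\right)^{2} = 25 \left(\sqrt{75} + 6\right)^{2} = 25 \left(5 \sqrt{3} + 6\right)^{2} = 25 \left(6 + 5 \sqrt{3}\right)^{2}$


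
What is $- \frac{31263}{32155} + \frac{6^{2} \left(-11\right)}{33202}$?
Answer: $- \frac{525363753}{533805155} \approx -0.98419$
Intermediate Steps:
$- \frac{31263}{32155} + \frac{6^{2} \left(-11\right)}{33202} = \left(-31263\right) \frac{1}{32155} + 36 \left(-11\right) \frac{1}{33202} = - \frac{31263}{32155} - \frac{198}{16601} = - \frac{525363753}{533805155}$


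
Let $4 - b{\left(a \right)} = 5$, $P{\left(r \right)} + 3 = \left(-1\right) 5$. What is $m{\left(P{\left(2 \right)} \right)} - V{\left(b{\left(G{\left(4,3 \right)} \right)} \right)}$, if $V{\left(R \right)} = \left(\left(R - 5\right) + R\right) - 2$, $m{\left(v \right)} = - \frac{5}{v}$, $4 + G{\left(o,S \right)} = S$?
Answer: $\frac{77}{8} \approx 9.625$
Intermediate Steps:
$P{\left(r \right)} = -8$ ($P{\left(r \right)} = -3 - 5 = -8$)
$G{\left(o,S \right)} = -4 + S$
$b{\left(a \right)} = -1$ ($b{\left(a \right)} = 4 - 5 = -1$)
$V{\left(R \right)} = -7 + 2 R$ ($V{\left(R \right)} = \left(\left(-5 + R\right) + R\right) - 2 = \left(-5 + 2 R\right) - 2 = -7 + 2 R$)
$m{\left(P{\left(2 \right)} \right)} - V{\left(b{\left(G{\left(4,3 \right)} \right)} \right)} = - \frac{5}{-8} - \left(-7 + 2 \left(-1\right)\right) = \left(-5\right) \left(- \frac{1}{8}\right) - \left(-7 - 2\right) = \frac{5}{8} - -9 = \frac{5}{8} + 9 = \frac{77}{8}$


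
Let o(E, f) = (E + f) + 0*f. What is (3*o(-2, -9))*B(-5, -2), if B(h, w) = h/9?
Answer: 55/3 ≈ 18.333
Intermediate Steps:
B(h, w) = h/9 (B(h, w) = h*(1/9) = h/9)
o(E, f) = E + f (o(E, f) = (E + f) + 0 = E + f)
(3*o(-2, -9))*B(-5, -2) = (3*(-2 - 9))*((1/9)*(-5)) = (3*(-11))*(-5/9) = -33*(-5/9) = 55/3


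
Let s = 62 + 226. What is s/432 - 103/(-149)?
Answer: 607/447 ≈ 1.3579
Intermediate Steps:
s = 288
s/432 - 103/(-149) = 288/432 - 103/(-149) = 288*(1/432) - 103*(-1/149) = ⅔ + 103/149 = 607/447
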